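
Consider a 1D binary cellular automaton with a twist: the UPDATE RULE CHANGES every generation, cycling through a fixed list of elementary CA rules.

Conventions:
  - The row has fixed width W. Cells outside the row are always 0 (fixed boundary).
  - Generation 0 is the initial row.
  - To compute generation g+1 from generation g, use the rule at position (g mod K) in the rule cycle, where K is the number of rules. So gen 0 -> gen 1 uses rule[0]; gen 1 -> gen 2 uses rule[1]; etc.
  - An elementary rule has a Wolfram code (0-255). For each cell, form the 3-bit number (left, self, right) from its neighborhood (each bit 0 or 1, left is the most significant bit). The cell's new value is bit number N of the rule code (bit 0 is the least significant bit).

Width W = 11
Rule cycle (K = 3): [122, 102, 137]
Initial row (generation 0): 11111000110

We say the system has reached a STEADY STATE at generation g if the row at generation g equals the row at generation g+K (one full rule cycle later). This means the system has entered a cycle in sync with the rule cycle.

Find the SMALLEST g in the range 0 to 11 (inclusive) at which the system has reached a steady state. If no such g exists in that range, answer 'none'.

Answer: none

Derivation:
Gen 0: 11111000110
Gen 1 (rule 122): 10001101111
Gen 2 (rule 102): 10010110001
Gen 3 (rule 137): 00000100100
Gen 4 (rule 122): 00001011010
Gen 5 (rule 102): 00011101110
Gen 6 (rule 137): 11011001100
Gen 7 (rule 122): 11111111110
Gen 8 (rule 102): 00000000010
Gen 9 (rule 137): 11111111000
Gen 10 (rule 122): 10000001100
Gen 11 (rule 102): 10000010100
Gen 12 (rule 137): 00111000001
Gen 13 (rule 122): 01101100010
Gen 14 (rule 102): 10110100110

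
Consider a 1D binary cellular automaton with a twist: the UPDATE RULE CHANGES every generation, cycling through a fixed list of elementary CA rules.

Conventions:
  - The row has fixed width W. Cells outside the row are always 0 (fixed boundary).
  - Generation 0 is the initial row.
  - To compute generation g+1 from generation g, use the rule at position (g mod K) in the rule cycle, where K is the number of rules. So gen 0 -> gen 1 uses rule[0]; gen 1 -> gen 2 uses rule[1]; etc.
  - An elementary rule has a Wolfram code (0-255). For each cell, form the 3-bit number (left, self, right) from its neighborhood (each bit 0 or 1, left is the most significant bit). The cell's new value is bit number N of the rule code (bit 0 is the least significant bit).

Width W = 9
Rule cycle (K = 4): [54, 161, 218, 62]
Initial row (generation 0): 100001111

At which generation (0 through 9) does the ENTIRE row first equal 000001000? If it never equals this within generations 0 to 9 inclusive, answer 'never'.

Answer: never

Derivation:
Gen 0: 100001111
Gen 1 (rule 54): 110010000
Gen 2 (rule 161): 000000111
Gen 3 (rule 218): 000001111
Gen 4 (rule 62): 000011000
Gen 5 (rule 54): 000100100
Gen 6 (rule 161): 110000001
Gen 7 (rule 218): 111000010
Gen 8 (rule 62): 100100111
Gen 9 (rule 54): 111111000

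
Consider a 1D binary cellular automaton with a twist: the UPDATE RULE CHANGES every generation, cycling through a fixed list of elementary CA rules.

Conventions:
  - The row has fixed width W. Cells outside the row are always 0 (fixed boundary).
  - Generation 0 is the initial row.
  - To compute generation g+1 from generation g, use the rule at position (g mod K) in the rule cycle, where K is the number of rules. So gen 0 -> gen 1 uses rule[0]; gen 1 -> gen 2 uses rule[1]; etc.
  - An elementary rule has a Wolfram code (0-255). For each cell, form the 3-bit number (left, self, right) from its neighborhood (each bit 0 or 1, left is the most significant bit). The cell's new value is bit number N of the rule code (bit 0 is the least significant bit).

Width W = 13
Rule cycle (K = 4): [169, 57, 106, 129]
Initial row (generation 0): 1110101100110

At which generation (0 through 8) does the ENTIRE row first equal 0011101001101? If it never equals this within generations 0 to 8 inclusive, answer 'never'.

Answer: 7

Derivation:
Gen 0: 1110101100110
Gen 1 (rule 169): 1101011000100
Gen 2 (rule 57): 1010110110011
Gen 3 (rule 106): 0101111110111
Gen 4 (rule 129): 0000111100010
Gen 5 (rule 169): 1110111001000
Gen 6 (rule 57): 1001100100111
Gen 7 (rule 106): 0011101001101
Gen 8 (rule 129): 1001000000000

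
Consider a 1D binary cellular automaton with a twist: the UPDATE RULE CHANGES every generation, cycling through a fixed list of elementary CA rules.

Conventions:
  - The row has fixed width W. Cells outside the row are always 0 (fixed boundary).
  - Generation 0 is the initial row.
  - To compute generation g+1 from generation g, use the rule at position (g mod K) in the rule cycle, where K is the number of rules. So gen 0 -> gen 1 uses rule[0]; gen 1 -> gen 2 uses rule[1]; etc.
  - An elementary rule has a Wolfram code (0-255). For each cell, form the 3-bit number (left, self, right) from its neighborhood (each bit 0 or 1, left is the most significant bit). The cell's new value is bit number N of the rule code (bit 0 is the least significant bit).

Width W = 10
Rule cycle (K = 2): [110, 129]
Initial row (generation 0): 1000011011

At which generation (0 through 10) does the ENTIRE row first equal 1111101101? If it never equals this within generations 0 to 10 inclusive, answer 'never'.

Gen 0: 1000011011
Gen 1 (rule 110): 1000111111
Gen 2 (rule 129): 0010011110
Gen 3 (rule 110): 0110110010
Gen 4 (rule 129): 0000000000
Gen 5 (rule 110): 0000000000
Gen 6 (rule 129): 1111111111
Gen 7 (rule 110): 1000000001
Gen 8 (rule 129): 0011111100
Gen 9 (rule 110): 0110000100
Gen 10 (rule 129): 0000110001

Answer: never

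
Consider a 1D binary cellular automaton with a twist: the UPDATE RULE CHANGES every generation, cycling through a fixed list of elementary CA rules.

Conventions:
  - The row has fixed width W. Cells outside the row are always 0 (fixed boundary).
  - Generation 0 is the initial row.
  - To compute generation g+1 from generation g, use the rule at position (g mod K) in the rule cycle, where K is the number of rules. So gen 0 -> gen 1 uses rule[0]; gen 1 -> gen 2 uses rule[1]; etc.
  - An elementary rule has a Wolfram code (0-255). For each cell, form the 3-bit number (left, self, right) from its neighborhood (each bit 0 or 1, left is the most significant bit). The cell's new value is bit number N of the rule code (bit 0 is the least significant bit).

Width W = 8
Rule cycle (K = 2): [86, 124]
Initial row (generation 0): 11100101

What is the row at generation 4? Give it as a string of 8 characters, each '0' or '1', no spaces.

Gen 0: 11100101
Gen 1 (rule 86): 00111101
Gen 2 (rule 124): 00100111
Gen 3 (rule 86): 01111001
Gen 4 (rule 124): 01001101

Answer: 01001101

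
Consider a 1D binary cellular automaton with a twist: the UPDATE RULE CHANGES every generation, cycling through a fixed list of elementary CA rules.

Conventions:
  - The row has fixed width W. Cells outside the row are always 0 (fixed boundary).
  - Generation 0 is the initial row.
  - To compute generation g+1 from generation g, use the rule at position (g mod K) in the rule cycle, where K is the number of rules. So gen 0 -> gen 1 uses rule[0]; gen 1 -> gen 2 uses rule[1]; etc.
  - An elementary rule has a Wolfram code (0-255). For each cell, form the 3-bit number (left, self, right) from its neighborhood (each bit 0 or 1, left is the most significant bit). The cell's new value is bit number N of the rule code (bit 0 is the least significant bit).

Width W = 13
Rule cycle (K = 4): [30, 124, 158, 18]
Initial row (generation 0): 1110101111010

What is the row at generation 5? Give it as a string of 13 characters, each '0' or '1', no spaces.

Gen 0: 1110101111010
Gen 1 (rule 30): 1000101000011
Gen 2 (rule 124): 1100111100011
Gen 3 (rule 158): 1011111010110
Gen 4 (rule 18): 0000000000001
Gen 5 (rule 30): 0000000000011

Answer: 0000000000011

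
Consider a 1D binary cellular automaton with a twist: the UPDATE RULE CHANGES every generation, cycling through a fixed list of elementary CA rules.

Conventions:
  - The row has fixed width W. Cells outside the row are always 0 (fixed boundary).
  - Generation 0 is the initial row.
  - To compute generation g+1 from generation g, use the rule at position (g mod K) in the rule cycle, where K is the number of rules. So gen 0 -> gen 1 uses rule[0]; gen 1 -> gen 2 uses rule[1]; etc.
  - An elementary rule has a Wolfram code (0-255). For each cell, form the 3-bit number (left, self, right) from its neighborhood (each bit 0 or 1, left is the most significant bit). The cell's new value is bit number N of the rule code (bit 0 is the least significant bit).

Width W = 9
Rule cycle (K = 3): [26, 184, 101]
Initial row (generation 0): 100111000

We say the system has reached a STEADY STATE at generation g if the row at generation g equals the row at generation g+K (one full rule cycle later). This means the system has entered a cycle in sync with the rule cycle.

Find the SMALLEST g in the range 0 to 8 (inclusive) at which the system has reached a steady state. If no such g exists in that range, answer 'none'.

Gen 0: 100111000
Gen 1 (rule 26): 011100100
Gen 2 (rule 184): 011010010
Gen 3 (rule 101): 001110010
Gen 4 (rule 26): 011001101
Gen 5 (rule 184): 010101010
Gen 6 (rule 101): 011111110
Gen 7 (rule 26): 110000001
Gen 8 (rule 184): 101000000
Gen 9 (rule 101): 111011111
Gen 10 (rule 26): 100010000
Gen 11 (rule 184): 010001000

Answer: none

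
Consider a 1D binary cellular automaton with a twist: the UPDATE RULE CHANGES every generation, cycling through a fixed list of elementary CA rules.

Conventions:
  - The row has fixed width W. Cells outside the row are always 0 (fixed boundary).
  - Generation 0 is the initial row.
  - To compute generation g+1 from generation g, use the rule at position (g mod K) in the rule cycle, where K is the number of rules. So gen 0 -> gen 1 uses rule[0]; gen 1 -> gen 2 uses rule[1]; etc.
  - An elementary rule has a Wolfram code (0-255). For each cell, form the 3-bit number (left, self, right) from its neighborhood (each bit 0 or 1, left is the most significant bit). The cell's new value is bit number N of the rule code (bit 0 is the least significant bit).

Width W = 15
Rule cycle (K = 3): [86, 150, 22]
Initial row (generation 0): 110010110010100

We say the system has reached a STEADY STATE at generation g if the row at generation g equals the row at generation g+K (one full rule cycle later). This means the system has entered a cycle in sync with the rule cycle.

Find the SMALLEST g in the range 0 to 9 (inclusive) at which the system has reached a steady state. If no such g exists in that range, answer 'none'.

Gen 0: 110010110010100
Gen 1 (rule 86): 011110011110110
Gen 2 (rule 150): 101101101100001
Gen 3 (rule 22): 100000000010011
Gen 4 (rule 86): 110000000111101
Gen 5 (rule 150): 001000001011001
Gen 6 (rule 22): 011100011000111
Gen 7 (rule 86): 100110101101001
Gen 8 (rule 150): 111000100001111
Gen 9 (rule 22): 000101110010000
Gen 10 (rule 86): 001100011111000
Gen 11 (rule 150): 010010101110100
Gen 12 (rule 22): 111110100000110

Answer: none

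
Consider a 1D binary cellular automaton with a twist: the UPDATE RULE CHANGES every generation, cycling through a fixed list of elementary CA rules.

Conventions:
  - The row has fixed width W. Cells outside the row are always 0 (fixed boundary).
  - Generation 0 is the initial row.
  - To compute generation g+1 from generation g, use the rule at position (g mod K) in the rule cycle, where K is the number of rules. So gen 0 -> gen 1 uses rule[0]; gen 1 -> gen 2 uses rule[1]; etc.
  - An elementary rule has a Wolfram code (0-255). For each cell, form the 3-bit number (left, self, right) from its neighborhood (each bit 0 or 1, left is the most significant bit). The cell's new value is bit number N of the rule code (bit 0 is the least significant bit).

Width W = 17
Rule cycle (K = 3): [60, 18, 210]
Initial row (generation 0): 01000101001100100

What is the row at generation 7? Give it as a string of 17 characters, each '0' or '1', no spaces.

Answer: 01100011110001111

Derivation:
Gen 0: 01000101001100100
Gen 1 (rule 60): 01100111101010110
Gen 2 (rule 18): 10011000000000001
Gen 3 (rule 210): 01101100000000010
Gen 4 (rule 60): 01011010000000011
Gen 5 (rule 18): 10000001000000100
Gen 6 (rule 210): 01000010100001010
Gen 7 (rule 60): 01100011110001111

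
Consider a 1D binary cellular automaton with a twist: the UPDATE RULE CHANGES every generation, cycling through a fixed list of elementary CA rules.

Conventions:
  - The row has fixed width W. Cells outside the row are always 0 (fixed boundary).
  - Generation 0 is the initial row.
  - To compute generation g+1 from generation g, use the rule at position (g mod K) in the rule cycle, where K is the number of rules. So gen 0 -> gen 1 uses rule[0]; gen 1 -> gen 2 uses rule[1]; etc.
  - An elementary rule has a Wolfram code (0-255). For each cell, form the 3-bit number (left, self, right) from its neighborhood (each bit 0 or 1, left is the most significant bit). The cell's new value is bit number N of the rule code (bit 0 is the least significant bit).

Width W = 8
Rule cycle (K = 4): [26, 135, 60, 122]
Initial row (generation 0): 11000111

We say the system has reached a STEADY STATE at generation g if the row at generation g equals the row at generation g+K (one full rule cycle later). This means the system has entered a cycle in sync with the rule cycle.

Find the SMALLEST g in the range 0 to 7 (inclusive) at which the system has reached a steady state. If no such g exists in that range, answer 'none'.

Answer: 4

Derivation:
Gen 0: 11000111
Gen 1 (rule 26): 10101100
Gen 2 (rule 135): 10100001
Gen 3 (rule 60): 11110001
Gen 4 (rule 122): 10011010
Gen 5 (rule 26): 01110001
Gen 6 (rule 135): 10100111
Gen 7 (rule 60): 11110100
Gen 8 (rule 122): 10011010
Gen 9 (rule 26): 01110001
Gen 10 (rule 135): 10100111
Gen 11 (rule 60): 11110100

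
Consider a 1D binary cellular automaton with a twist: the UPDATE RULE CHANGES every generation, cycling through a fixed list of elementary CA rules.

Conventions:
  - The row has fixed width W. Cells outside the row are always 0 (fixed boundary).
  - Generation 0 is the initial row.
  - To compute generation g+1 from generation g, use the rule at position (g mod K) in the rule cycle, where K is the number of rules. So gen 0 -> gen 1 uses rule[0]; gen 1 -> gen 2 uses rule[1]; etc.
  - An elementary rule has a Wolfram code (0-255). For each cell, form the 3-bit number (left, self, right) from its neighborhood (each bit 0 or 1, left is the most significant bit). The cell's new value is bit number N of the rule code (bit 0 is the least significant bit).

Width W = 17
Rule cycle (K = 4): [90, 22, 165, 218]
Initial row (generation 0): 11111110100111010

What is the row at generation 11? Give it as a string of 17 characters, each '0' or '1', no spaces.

Gen 0: 11111110100111010
Gen 1 (rule 90): 10000010011101001
Gen 2 (rule 22): 11000111100001111
Gen 3 (rule 165): 00010011001100110
Gen 4 (rule 218): 00101111111111111
Gen 5 (rule 90): 01001000000000001
Gen 6 (rule 22): 11111100000000011
Gen 7 (rule 165): 01111001111111000
Gen 8 (rule 218): 11111111111111100
Gen 9 (rule 90): 10000000000000110
Gen 10 (rule 22): 11000000000001001
Gen 11 (rule 165): 00011111111101001

Answer: 00011111111101001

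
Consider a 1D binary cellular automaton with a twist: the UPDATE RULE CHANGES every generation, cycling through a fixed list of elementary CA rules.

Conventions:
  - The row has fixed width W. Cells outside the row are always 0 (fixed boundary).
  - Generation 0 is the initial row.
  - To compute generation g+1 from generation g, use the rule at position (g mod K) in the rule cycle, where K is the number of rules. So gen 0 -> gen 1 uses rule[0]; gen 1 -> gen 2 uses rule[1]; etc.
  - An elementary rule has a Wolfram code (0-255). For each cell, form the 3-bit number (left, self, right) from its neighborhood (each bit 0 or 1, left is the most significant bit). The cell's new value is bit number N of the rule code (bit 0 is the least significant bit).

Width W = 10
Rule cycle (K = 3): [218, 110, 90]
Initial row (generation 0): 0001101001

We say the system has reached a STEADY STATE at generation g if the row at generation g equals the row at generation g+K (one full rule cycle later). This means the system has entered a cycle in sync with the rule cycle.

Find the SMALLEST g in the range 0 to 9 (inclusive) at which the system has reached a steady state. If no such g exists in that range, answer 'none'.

Answer: none

Derivation:
Gen 0: 0001101001
Gen 1 (rule 218): 0011100110
Gen 2 (rule 110): 0110101110
Gen 3 (rule 90): 1110001011
Gen 4 (rule 218): 1111010011
Gen 5 (rule 110): 1001110111
Gen 6 (rule 90): 0111010101
Gen 7 (rule 218): 1111000000
Gen 8 (rule 110): 1001000000
Gen 9 (rule 90): 0110100000
Gen 10 (rule 218): 1110010000
Gen 11 (rule 110): 1010110000
Gen 12 (rule 90): 0000111000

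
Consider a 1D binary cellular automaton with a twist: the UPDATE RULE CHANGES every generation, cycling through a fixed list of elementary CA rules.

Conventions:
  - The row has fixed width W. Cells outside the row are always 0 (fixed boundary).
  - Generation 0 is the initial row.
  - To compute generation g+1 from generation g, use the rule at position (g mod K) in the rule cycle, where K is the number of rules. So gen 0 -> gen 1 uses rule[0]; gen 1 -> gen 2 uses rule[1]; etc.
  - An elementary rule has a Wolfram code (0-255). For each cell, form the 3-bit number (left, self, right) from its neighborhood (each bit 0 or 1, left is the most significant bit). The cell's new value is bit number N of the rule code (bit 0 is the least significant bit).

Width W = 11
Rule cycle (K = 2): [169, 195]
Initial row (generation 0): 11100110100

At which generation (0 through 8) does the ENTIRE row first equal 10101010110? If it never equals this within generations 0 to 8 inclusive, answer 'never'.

Gen 0: 11100110100
Gen 1 (rule 169): 11000101001
Gen 2 (rule 195): 01011000010
Gen 3 (rule 169): 00110011000
Gen 4 (rule 195): 11010101011
Gen 5 (rule 169): 10101010110
Gen 6 (rule 195): 00000000010
Gen 7 (rule 169): 11111111000
Gen 8 (rule 195): 01111111011

Answer: 5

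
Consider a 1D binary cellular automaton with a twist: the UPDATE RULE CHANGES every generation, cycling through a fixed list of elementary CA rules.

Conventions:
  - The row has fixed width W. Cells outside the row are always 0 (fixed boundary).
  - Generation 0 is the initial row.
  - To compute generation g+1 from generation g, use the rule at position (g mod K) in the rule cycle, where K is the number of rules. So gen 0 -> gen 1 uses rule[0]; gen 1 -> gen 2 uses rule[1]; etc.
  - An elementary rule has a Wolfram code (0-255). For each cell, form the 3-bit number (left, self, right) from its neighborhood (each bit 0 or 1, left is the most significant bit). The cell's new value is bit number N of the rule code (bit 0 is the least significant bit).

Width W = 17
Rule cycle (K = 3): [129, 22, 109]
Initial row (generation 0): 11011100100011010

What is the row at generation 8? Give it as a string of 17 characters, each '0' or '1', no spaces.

Gen 0: 11011100100011010
Gen 1 (rule 129): 00001000001000000
Gen 2 (rule 22): 00011100011100000
Gen 3 (rule 109): 11010101010101111
Gen 4 (rule 129): 00000000000000110
Gen 5 (rule 22): 00000000000001001
Gen 6 (rule 109): 11111111111101001
Gen 7 (rule 129): 01111111111000000
Gen 8 (rule 22): 10000000000100000

Answer: 10000000000100000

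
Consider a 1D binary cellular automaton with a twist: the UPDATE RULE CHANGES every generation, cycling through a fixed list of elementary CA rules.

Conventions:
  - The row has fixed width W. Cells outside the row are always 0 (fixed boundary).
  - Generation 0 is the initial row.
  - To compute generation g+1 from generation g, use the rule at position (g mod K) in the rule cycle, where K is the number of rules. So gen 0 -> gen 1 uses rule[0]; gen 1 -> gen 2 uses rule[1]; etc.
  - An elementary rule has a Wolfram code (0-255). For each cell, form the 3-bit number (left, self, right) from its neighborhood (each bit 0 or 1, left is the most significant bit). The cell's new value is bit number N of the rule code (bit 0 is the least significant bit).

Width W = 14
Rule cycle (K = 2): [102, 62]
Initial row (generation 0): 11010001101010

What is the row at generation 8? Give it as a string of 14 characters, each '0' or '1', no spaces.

Answer: 01110000110111

Derivation:
Gen 0: 11010001101010
Gen 1 (rule 102): 01110010111110
Gen 2 (rule 62): 11001111100001
Gen 3 (rule 102): 01010000100011
Gen 4 (rule 62): 11111001110110
Gen 5 (rule 102): 00001010011010
Gen 6 (rule 62): 00011111110111
Gen 7 (rule 102): 00100000011001
Gen 8 (rule 62): 01110000110111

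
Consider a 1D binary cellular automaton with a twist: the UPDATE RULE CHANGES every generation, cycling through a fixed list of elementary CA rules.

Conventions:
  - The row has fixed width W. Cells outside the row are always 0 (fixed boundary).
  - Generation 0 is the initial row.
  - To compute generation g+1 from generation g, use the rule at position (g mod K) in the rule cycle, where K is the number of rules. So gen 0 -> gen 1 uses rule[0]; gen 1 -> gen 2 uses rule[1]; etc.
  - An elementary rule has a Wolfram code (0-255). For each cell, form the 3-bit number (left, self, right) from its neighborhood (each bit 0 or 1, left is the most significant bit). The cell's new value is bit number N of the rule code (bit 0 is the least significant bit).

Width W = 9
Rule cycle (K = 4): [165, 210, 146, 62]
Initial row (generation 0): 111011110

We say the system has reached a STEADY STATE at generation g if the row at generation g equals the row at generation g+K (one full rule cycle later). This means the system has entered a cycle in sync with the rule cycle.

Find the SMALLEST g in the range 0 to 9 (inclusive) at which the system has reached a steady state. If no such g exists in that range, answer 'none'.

Gen 0: 111011110
Gen 1 (rule 165): 010101100
Gen 2 (rule 210): 100000110
Gen 3 (rule 146): 010001001
Gen 4 (rule 62): 111011111
Gen 5 (rule 165): 010101110
Gen 6 (rule 210): 100000111
Gen 7 (rule 146): 010001010
Gen 8 (rule 62): 111011111
Gen 9 (rule 165): 010101110
Gen 10 (rule 210): 100000111
Gen 11 (rule 146): 010001010
Gen 12 (rule 62): 111011111
Gen 13 (rule 165): 010101110

Answer: 4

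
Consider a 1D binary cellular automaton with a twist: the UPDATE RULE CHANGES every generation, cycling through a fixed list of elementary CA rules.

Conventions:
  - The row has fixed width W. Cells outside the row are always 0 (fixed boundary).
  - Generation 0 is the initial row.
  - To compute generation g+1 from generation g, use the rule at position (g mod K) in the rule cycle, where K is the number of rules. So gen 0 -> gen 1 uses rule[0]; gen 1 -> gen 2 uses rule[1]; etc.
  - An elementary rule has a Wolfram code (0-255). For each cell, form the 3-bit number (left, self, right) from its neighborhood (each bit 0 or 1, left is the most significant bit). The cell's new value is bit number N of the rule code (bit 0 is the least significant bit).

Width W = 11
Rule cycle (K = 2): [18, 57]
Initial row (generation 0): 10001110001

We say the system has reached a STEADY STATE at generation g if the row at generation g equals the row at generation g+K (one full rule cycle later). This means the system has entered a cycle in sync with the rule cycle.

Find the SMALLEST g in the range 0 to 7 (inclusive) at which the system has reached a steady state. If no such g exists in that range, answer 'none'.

Answer: 5

Derivation:
Gen 0: 10001110001
Gen 1 (rule 18): 01010001010
Gen 2 (rule 57): 00101100101
Gen 3 (rule 18): 01000011000
Gen 4 (rule 57): 00111010111
Gen 5 (rule 18): 01000000000
Gen 6 (rule 57): 00111111111
Gen 7 (rule 18): 01000000000
Gen 8 (rule 57): 00111111111
Gen 9 (rule 18): 01000000000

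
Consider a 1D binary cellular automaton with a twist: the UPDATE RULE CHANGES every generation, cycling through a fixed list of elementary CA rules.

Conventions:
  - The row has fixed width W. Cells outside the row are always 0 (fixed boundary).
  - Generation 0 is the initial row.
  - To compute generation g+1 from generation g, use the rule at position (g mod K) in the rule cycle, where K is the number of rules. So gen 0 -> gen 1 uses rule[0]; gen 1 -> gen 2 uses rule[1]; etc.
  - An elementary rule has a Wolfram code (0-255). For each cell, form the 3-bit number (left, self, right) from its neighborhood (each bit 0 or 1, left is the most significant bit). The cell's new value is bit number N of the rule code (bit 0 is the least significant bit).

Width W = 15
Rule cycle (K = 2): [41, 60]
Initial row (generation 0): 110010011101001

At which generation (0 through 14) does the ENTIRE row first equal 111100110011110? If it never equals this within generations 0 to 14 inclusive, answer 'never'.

Answer: 6

Derivation:
Gen 0: 110010011101001
Gen 1 (rule 41): 100000010010000
Gen 2 (rule 60): 110000011011000
Gen 3 (rule 41): 100111010110011
Gen 4 (rule 60): 110100111101010
Gen 5 (rule 41): 101000100010100
Gen 6 (rule 60): 111100110011110
Gen 7 (rule 41): 100000100010000
Gen 8 (rule 60): 110000110011000
Gen 9 (rule 41): 100110100010011
Gen 10 (rule 60): 110101110011010
Gen 11 (rule 41): 101011000010100
Gen 12 (rule 60): 111110100011110
Gen 13 (rule 41): 100001001010000
Gen 14 (rule 60): 110001101111000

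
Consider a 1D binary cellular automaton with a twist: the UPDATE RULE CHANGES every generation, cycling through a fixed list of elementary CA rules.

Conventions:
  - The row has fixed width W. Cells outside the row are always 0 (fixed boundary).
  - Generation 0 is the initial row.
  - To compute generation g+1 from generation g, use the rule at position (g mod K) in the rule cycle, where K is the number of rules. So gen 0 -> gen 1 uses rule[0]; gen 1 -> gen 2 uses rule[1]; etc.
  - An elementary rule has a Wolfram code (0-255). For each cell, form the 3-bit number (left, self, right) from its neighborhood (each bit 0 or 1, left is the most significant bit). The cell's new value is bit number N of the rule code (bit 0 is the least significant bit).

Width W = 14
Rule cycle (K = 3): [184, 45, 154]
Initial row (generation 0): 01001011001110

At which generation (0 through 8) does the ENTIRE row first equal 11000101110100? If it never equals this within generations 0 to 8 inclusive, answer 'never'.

Gen 0: 01001011001110
Gen 1 (rule 184): 00100110101101
Gen 2 (rule 45): 10100101111011
Gen 3 (rule 154): 00011001110010
Gen 4 (rule 184): 00010101101001
Gen 5 (rule 45): 11011111011001
Gen 6 (rule 154): 10011110010110
Gen 7 (rule 184): 01011101001101
Gen 8 (rule 45): 01110011001011

Answer: never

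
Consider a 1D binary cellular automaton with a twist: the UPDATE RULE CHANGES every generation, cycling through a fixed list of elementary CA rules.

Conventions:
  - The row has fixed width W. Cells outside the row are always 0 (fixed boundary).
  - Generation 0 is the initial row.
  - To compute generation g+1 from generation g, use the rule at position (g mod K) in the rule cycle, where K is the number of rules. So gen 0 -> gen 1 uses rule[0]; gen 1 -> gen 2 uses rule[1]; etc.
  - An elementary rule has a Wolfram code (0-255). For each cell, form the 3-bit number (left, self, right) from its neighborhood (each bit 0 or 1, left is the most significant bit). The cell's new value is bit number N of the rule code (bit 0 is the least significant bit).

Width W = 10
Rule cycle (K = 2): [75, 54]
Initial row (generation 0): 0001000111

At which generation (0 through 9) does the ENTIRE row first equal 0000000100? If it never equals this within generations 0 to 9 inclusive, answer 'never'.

Gen 0: 0001000111
Gen 1 (rule 75): 1110011101
Gen 2 (rule 54): 0001100011
Gen 3 (rule 75): 1111101111
Gen 4 (rule 54): 0000010000
Gen 5 (rule 75): 1111100111
Gen 6 (rule 54): 0000011000
Gen 7 (rule 75): 1111111011
Gen 8 (rule 54): 0000000100
Gen 9 (rule 75): 1111111001

Answer: 8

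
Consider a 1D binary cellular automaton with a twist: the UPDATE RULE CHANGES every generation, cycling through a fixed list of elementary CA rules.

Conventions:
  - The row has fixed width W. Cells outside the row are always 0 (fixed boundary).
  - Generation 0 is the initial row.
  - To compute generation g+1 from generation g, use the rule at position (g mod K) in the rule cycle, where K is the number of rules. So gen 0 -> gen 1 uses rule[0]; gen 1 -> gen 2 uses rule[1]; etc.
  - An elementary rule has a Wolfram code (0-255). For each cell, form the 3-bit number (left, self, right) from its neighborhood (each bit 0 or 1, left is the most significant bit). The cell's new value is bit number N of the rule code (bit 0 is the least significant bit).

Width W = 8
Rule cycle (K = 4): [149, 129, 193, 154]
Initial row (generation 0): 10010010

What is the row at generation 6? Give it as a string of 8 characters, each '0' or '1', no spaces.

Gen 0: 10010010
Gen 1 (rule 149): 11011011
Gen 2 (rule 129): 00000000
Gen 3 (rule 193): 11111111
Gen 4 (rule 154): 11111110
Gen 5 (rule 149): 01111101
Gen 6 (rule 129): 00111000

Answer: 00111000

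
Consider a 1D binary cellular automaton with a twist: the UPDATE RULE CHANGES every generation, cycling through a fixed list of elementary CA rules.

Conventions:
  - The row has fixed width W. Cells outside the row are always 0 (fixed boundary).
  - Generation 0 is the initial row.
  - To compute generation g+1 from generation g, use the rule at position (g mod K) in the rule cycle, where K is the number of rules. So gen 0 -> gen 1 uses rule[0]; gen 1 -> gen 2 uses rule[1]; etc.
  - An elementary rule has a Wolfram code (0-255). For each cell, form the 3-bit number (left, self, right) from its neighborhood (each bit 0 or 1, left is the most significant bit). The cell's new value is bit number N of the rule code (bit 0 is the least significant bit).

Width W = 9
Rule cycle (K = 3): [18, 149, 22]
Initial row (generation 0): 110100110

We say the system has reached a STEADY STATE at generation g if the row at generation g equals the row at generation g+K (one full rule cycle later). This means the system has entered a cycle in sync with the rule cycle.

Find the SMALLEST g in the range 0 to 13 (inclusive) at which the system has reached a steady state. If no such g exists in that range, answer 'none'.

Gen 0: 110100110
Gen 1 (rule 18): 000011001
Gen 2 (rule 149): 111000101
Gen 3 (rule 22): 000101101
Gen 4 (rule 18): 001000000
Gen 5 (rule 149): 101111111
Gen 6 (rule 22): 100000000
Gen 7 (rule 18): 010000000
Gen 8 (rule 149): 011111111
Gen 9 (rule 22): 100000000
Gen 10 (rule 18): 010000000
Gen 11 (rule 149): 011111111
Gen 12 (rule 22): 100000000
Gen 13 (rule 18): 010000000
Gen 14 (rule 149): 011111111
Gen 15 (rule 22): 100000000
Gen 16 (rule 18): 010000000

Answer: 6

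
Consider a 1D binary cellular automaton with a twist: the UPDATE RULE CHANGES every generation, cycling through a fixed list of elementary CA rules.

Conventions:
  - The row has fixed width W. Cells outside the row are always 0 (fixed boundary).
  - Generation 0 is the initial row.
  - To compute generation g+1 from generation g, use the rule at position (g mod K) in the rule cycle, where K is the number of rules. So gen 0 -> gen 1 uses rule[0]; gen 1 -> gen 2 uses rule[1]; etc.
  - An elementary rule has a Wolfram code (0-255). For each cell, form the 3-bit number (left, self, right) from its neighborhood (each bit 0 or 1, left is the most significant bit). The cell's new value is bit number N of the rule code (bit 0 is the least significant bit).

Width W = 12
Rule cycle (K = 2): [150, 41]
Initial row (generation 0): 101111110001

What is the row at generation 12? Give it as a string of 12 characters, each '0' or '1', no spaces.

Gen 0: 101111110001
Gen 1 (rule 150): 100111101011
Gen 2 (rule 41): 000100010110
Gen 3 (rule 150): 001110110001
Gen 4 (rule 41): 101001100100
Gen 5 (rule 150): 101110011110
Gen 6 (rule 41): 011000010000
Gen 7 (rule 150): 100100111000
Gen 8 (rule 41): 000000100011
Gen 9 (rule 150): 000001110100
Gen 10 (rule 41): 111101001001
Gen 11 (rule 150): 011001111111
Gen 12 (rule 41): 010001000000

Answer: 010001000000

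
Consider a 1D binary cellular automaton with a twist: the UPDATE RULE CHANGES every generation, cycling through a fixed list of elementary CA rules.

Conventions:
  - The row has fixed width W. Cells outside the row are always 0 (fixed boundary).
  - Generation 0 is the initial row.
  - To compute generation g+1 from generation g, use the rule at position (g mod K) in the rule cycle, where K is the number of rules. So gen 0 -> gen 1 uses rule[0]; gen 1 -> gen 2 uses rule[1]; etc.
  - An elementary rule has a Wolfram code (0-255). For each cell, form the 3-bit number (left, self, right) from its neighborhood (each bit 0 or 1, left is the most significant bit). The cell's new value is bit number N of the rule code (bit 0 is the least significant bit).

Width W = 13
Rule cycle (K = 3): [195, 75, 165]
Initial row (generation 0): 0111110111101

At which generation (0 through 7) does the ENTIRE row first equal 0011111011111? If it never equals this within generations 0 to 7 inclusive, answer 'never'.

Answer: never

Derivation:
Gen 0: 0111110111101
Gen 1 (rule 195): 1011110011100
Gen 2 (rule 75): 0010010110101
Gen 3 (rule 165): 1010011001111
Gen 4 (rule 195): 0000101010111
Gen 5 (rule 75): 1111000000101
Gen 6 (rule 165): 0110011110111
Gen 7 (rule 195): 1010101110011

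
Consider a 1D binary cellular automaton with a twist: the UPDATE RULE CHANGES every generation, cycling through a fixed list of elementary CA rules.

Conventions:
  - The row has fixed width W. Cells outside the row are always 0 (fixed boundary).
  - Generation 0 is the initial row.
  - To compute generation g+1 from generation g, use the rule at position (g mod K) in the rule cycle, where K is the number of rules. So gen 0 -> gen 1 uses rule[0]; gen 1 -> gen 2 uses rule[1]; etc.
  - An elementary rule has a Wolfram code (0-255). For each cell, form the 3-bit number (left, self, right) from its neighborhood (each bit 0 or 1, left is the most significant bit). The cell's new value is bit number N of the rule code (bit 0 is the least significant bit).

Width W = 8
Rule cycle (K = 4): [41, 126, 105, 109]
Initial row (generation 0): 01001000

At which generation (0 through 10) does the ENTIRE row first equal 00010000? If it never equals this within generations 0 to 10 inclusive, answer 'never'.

Answer: 5

Derivation:
Gen 0: 01001000
Gen 1 (rule 41): 00000011
Gen 2 (rule 126): 00000111
Gen 3 (rule 105): 11110101
Gen 4 (rule 109): 10011111
Gen 5 (rule 41): 00010000
Gen 6 (rule 126): 00111000
Gen 7 (rule 105): 10101011
Gen 8 (rule 109): 11111111
Gen 9 (rule 41): 10000000
Gen 10 (rule 126): 11000000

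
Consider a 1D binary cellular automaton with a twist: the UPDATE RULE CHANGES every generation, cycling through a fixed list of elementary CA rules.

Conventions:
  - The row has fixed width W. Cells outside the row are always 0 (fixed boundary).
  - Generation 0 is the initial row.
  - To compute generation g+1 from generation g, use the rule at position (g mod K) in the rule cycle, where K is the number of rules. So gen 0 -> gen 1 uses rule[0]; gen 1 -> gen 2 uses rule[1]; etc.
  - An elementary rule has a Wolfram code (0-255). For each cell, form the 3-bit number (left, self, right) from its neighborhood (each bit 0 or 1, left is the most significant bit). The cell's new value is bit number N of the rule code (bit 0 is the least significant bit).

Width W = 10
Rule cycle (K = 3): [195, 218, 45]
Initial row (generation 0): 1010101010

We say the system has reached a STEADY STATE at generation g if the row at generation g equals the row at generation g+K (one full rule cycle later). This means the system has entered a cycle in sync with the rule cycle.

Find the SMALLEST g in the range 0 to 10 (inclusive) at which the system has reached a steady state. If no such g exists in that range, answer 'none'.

Answer: 8

Derivation:
Gen 0: 1010101010
Gen 1 (rule 195): 0000000000
Gen 2 (rule 218): 0000000000
Gen 3 (rule 45): 1111111111
Gen 4 (rule 195): 0111111111
Gen 5 (rule 218): 1111111111
Gen 6 (rule 45): 1000000000
Gen 7 (rule 195): 0011111111
Gen 8 (rule 218): 0111111111
Gen 9 (rule 45): 0100000000
Gen 10 (rule 195): 1001111111
Gen 11 (rule 218): 0111111111
Gen 12 (rule 45): 0100000000
Gen 13 (rule 195): 1001111111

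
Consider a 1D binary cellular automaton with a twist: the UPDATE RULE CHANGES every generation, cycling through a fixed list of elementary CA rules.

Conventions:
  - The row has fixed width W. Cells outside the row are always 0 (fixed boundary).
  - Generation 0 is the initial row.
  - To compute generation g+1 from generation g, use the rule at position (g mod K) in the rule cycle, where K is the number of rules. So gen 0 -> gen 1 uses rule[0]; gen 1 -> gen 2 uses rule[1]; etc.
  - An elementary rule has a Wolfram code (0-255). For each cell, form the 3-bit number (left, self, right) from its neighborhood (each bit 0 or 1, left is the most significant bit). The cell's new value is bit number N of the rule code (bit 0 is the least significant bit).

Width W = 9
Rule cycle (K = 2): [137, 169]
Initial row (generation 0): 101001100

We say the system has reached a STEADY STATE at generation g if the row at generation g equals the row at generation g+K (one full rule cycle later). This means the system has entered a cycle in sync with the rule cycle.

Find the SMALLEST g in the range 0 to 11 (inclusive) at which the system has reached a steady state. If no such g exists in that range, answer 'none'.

Answer: none

Derivation:
Gen 0: 101001100
Gen 1 (rule 137): 000001001
Gen 2 (rule 169): 111100000
Gen 3 (rule 137): 111001111
Gen 4 (rule 169): 110001110
Gen 5 (rule 137): 100101100
Gen 6 (rule 169): 000011001
Gen 7 (rule 137): 111010000
Gen 8 (rule 169): 110100111
Gen 9 (rule 137): 100000110
Gen 10 (rule 169): 001110100
Gen 11 (rule 137): 101100001
Gen 12 (rule 169): 011001100
Gen 13 (rule 137): 010001001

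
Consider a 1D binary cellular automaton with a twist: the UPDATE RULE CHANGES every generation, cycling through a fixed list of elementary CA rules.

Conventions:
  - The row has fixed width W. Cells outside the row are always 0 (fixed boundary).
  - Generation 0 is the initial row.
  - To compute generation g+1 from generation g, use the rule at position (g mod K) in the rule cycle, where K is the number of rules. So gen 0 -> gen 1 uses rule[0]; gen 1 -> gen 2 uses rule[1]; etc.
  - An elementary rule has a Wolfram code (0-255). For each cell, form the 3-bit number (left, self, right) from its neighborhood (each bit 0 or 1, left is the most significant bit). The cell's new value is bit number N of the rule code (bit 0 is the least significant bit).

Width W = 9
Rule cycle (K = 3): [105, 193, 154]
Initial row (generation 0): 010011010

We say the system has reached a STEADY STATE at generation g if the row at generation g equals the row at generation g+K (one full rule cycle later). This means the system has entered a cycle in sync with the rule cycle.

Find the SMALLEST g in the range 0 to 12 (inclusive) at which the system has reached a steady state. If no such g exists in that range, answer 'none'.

Answer: none

Derivation:
Gen 0: 010011010
Gen 1 (rule 105): 000011100
Gen 2 (rule 193): 111001101
Gen 3 (rule 154): 110111000
Gen 4 (rule 105): 111101011
Gen 5 (rule 193): 011100001
Gen 6 (rule 154): 111010010
Gen 7 (rule 105): 101100000
Gen 8 (rule 193): 000101111
Gen 9 (rule 154): 001001110
Gen 10 (rule 105): 100001010
Gen 11 (rule 193): 001100000
Gen 12 (rule 154): 011010000
Gen 13 (rule 105): 011100111
Gen 14 (rule 193): 001100011
Gen 15 (rule 154): 011010110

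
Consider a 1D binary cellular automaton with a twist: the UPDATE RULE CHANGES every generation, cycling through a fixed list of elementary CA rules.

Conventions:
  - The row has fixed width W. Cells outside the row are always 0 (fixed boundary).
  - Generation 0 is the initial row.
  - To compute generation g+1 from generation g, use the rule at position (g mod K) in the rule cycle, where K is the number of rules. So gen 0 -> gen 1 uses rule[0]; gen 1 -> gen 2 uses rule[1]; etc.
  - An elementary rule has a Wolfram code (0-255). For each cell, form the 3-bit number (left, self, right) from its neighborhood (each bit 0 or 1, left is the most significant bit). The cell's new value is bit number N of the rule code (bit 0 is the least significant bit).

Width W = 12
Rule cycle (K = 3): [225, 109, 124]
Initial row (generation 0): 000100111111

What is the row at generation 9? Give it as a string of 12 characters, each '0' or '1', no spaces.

Answer: 111000011001

Derivation:
Gen 0: 000100111111
Gen 1 (rule 225): 110000011111
Gen 2 (rule 109): 110111010001
Gen 3 (rule 124): 111101111001
Gen 4 (rule 225): 011110111000
Gen 5 (rule 109): 010011101011
Gen 6 (rule 124): 011010111111
Gen 7 (rule 225): 001101011111
Gen 8 (rule 109): 101111110001
Gen 9 (rule 124): 111000011001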